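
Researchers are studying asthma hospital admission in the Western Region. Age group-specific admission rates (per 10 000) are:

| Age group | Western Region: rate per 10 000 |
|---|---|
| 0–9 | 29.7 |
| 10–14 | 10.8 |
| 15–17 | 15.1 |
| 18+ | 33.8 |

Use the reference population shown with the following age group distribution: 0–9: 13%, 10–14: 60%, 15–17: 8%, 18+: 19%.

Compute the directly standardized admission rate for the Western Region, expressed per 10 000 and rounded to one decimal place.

18.0

Standard weights: 0.13, 0.60, 0.08, 0.19.
Standardized rate: 0.1300×29.7 + 0.6000×10.8 + 0.0800×15.1 + 0.1900×33.8 = 17.9710 per 10 000.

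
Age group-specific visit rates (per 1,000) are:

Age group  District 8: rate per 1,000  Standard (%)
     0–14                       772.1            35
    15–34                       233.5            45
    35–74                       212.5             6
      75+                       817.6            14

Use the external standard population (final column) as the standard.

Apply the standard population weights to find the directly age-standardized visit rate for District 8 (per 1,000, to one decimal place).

Standard weights: 0.35, 0.45, 0.06, 0.14.
Standardized rate: 0.3500×772.1 + 0.4500×233.5 + 0.0600×212.5 + 0.1400×817.6 = 502.5240 per 1,000.

502.5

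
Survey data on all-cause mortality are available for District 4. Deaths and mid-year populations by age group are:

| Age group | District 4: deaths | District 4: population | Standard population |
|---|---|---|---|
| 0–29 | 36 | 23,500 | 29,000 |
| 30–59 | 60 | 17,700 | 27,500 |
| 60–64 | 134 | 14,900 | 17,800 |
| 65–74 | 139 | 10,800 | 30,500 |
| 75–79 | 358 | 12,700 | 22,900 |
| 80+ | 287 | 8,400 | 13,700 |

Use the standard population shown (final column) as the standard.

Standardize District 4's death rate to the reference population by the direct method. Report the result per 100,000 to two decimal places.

1275.73

Age-specific rates per 100,000 for District 4: 153.19, 338.98, 899.33, 1287.04, 2818.90, 3416.67.
Standard total = 141,400; weights = 0.2051, 0.1945, 0.1259, 0.2157, 0.1620, 0.0969.
Standardized rate: 0.2051×153.19 + 0.1945×338.98 + 0.1259×899.33 + 0.2157×1287.04 + 0.1620×2818.90 + 0.0969×3416.67 = 1275.7310 per 100,000.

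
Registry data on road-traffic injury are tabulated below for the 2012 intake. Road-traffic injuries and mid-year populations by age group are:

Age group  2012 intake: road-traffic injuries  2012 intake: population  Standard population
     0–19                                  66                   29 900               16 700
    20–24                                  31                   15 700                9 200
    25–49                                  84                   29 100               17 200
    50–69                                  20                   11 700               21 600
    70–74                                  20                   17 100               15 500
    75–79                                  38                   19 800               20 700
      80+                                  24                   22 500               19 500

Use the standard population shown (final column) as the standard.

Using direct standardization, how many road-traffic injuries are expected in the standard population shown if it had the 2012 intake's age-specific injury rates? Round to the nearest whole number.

220

Age-specific rates per 100 000 for the 2012 intake: 220.74, 197.45, 288.66, 170.94, 116.96, 191.92, 106.67.
Expected road-traffic injuries = Σ (standard pop × age-specific rate ÷ 100 000)
= 16 700×220.74/100 000 + 9 200×197.45/100 000 + 17 200×288.66/100 000 + 21 600×170.94/100 000 + 15 500×116.96/100 000 + 20 700×191.92/100 000 + 19 500×106.67/100 000
= 36.86 + 18.17 + 49.65 + 36.92 + 18.13 + 39.73 + 20.80 = 220.26.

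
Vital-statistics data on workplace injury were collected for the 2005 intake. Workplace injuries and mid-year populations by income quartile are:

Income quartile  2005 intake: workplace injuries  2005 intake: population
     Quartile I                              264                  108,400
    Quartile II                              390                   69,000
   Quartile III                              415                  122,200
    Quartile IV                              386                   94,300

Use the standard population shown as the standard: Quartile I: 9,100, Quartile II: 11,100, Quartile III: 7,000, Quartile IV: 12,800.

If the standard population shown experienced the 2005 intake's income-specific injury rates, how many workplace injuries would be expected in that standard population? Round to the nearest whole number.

161

Income-specific rates per 10,000 for the 2005 intake: 24.35, 56.52, 33.96, 40.93.
Expected workplace injuries = Σ (standard pop × income-specific rate ÷ 10,000)
= 9,100×24.35/10,000 + 11,100×56.52/10,000 + 7,000×33.96/10,000 + 12,800×40.93/10,000
= 22.16 + 62.74 + 23.77 + 52.39 = 161.07.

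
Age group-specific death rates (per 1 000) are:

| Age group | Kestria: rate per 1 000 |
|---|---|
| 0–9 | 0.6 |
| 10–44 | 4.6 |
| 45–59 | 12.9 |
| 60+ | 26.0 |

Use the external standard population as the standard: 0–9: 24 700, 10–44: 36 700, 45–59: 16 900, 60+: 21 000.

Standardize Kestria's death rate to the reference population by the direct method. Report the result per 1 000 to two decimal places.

Standard total = 99 300; weights = 0.2487, 0.3696, 0.1702, 0.2115.
Standardized rate: 0.2487×0.6 + 0.3696×4.6 + 0.1702×12.9 + 0.2115×26.0 = 9.5433 per 1 000.

9.54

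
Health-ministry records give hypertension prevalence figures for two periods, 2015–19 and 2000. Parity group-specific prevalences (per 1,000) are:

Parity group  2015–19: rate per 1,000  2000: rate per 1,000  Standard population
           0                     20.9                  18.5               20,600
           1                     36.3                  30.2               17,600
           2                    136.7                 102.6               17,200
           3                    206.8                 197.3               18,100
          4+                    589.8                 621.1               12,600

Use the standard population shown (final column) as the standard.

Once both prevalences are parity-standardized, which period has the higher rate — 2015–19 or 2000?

2015–19

Standard total = 86,100; weights = 0.2393, 0.2044, 0.1998, 0.2102, 0.1463.
2015–19: 0.2393×20.9 + 0.2044×36.3 + 0.1998×136.7 + 0.2102×206.8 + 0.1463×589.8 = 169.5148 per 1,000.
2000: 0.2393×18.5 + 0.2044×30.2 + 0.1998×102.6 + 0.2102×197.3 + 0.1463×621.1 = 163.4649 per 1,000.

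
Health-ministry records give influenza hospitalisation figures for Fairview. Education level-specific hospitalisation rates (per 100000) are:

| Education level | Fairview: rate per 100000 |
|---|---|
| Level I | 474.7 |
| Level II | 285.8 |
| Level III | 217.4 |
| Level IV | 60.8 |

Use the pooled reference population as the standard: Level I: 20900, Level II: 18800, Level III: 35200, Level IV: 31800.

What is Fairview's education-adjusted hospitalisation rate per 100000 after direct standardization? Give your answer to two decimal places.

Standard total = 106700; weights = 0.1959, 0.1762, 0.3299, 0.2980.
Standardized rate: 0.1959×474.7 + 0.1762×285.8 + 0.3299×217.4 + 0.2980×60.8 = 233.1789 per 100000.

233.18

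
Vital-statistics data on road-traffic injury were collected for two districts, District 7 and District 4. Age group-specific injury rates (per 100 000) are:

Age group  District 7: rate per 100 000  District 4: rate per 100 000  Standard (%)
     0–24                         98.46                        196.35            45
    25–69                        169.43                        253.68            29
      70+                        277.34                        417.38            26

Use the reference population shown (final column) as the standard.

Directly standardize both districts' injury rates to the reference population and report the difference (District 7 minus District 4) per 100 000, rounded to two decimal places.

Standard weights: 0.45, 0.29, 0.26.
District 7: 0.4500×98.46 + 0.2900×169.43 + 0.2600×277.34 = 165.5501 per 100 000.
District 4: 0.4500×196.35 + 0.2900×253.68 + 0.2600×417.38 = 270.4435 per 100 000.
Difference = 165.5501 − 270.4435 = -104.8934.

-104.89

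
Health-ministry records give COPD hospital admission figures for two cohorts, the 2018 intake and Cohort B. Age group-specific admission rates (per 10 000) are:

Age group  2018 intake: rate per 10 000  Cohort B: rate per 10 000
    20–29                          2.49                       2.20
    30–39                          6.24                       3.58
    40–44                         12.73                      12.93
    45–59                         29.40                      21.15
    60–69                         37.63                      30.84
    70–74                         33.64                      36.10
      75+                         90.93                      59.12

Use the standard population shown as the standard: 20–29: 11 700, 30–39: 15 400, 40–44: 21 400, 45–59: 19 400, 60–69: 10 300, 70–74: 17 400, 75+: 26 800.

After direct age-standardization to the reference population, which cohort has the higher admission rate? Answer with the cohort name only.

2018 intake

Standard total = 122 400; weights = 0.0956, 0.1258, 0.1748, 0.1585, 0.0842, 0.1422, 0.2190.
The 2018 intake: 0.0956×2.49 + 0.1258×6.24 + 0.1748×12.73 + 0.1585×29.40 + 0.0842×37.63 + 0.1422×33.64 + 0.2190×90.93 = 35.7668 per 10 000.
Cohort B: 0.0956×2.20 + 0.1258×3.58 + 0.1748×12.93 + 0.1585×21.15 + 0.0842×30.84 + 0.1422×36.10 + 0.2190×59.12 = 26.9452 per 10 000.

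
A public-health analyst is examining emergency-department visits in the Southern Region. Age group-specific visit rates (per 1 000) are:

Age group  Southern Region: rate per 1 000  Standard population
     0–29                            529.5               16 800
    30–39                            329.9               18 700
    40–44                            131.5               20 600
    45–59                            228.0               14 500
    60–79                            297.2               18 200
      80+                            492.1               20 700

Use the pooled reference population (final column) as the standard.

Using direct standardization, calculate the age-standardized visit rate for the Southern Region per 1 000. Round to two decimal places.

Standard total = 109 500; weights = 0.1534, 0.1708, 0.1881, 0.1324, 0.1662, 0.1890.
Standardized rate: 0.1534×529.5 + 0.1708×329.9 + 0.1881×131.5 + 0.1324×228.0 + 0.1662×297.2 + 0.1890×492.1 = 334.9328 per 1 000.

334.93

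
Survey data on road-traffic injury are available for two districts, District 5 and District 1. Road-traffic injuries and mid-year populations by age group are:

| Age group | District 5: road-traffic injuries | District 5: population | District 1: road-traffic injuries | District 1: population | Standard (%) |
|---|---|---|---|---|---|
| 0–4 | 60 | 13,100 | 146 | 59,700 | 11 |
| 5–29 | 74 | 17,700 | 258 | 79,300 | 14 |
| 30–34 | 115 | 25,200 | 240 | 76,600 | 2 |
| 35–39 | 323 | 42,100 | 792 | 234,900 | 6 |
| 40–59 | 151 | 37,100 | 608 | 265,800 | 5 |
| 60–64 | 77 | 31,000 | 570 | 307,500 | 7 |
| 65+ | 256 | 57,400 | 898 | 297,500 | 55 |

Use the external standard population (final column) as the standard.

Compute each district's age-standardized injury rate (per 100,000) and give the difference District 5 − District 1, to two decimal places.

157.73

Age-specific rates per 100,000 for District 5: 458.02, 418.08, 456.35, 767.22, 407.01, 248.39, 445.99.
For District 1: 244.56, 325.35, 313.32, 337.16, 228.74, 185.37, 301.85.
Standard weights: 0.11, 0.14, 0.02, 0.06, 0.05, 0.07, 0.55.
District 5: 0.1100×458.02 + 0.1400×418.08 + 0.0200×456.35 + 0.0600×767.22 + 0.0500×407.01 + 0.0700×248.39 + 0.5500×445.99 = 447.1067 per 100,000.
District 1: 0.1100×244.56 + 0.1400×325.35 + 0.0200×313.32 + 0.0600×337.16 + 0.0500×228.74 + 0.0700×185.37 + 0.5500×301.85 = 289.3755 per 100,000.
Difference = 447.1067 − 289.3755 = 157.7311.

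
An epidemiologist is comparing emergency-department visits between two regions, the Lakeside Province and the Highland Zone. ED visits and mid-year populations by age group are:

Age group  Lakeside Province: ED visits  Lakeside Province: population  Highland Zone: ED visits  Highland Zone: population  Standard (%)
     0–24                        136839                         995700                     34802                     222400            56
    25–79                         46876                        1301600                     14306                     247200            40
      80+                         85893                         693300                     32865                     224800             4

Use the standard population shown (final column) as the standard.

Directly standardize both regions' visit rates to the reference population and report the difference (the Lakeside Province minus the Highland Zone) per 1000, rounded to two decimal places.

-20.31

Age-specific rates per 1000 for the Lakeside Province: 137.430, 36.014, 123.890.
For the Highland Zone: 156.484, 57.872, 146.197.
Standard weights: 0.56, 0.40, 0.04.
The Lakeside Province: 0.5600×137.430 + 0.4000×36.014 + 0.0400×123.890 = 96.3220 per 1000.
The Highland Zone: 0.5600×156.484 + 0.4000×57.872 + 0.0400×146.197 = 116.6277 per 1000.
Difference = 96.3220 − 116.6277 = -20.3056.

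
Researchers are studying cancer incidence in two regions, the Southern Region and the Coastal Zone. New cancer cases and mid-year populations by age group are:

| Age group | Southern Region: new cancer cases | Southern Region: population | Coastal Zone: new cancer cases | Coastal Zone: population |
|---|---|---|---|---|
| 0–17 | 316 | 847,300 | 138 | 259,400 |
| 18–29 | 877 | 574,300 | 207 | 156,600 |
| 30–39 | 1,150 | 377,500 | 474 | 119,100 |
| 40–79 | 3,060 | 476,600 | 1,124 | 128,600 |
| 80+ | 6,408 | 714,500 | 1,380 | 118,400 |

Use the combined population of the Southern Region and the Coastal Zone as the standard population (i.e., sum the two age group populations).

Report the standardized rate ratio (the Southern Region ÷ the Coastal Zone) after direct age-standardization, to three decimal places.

0.777

Age-specific rates per 100,000 for the Southern Region: 37.29, 152.71, 304.64, 642.05, 896.85.
For the Coastal Zone: 53.20, 132.18, 397.98, 874.03, 1165.54.
Combined standard total = 3,772,300; weights = 0.2934, 0.1938, 0.1316, 0.1604, 0.2208.
The Southern Region: 0.2934×37.29 + 0.1938×152.71 + 0.1316×304.64 + 0.1604×642.05 + 0.2208×896.85 = 381.6571 per 100,000.
The Coastal Zone: 0.2934×53.20 + 0.1938×132.18 + 0.1316×397.98 + 0.1604×874.03 + 0.2208×1165.54 = 491.1775 per 100,000.
Ratio = 381.6571 ÷ 491.1775 = 0.77702.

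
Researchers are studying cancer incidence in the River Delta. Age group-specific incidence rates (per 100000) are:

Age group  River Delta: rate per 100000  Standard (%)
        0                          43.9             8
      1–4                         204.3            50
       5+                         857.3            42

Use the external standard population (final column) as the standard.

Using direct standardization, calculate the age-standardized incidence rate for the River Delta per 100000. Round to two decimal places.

Standard weights: 0.08, 0.50, 0.42.
Standardized rate: 0.0800×43.9 + 0.5000×204.3 + 0.4200×857.3 = 465.7280 per 100000.

465.73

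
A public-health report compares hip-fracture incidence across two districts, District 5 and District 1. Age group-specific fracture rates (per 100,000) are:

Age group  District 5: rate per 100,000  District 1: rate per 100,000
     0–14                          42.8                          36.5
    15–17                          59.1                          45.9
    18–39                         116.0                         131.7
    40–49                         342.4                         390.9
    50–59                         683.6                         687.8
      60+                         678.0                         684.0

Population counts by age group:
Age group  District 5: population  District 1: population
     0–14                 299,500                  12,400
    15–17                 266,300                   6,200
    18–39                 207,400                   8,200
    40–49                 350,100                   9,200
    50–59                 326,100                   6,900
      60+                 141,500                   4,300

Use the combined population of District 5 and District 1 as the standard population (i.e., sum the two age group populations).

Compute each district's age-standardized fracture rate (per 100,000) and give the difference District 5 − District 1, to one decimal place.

Combined standard total = 1,638,100; weights = 0.1904, 0.1664, 0.1316, 0.2193, 0.2033, 0.0890.
District 5: 0.1904×42.8 + 0.1664×59.1 + 0.1316×116.0 + 0.2193×342.4 + 0.2033×683.6 + 0.0890×678.0 = 307.6608 per 100,000.
District 1: 0.1904×36.5 + 0.1664×45.9 + 0.1316×131.7 + 0.2193×390.9 + 0.2033×687.8 + 0.0890×684.0 = 318.3576 per 100,000.
Difference = 307.6608 − 318.3576 = -10.6968.

-10.7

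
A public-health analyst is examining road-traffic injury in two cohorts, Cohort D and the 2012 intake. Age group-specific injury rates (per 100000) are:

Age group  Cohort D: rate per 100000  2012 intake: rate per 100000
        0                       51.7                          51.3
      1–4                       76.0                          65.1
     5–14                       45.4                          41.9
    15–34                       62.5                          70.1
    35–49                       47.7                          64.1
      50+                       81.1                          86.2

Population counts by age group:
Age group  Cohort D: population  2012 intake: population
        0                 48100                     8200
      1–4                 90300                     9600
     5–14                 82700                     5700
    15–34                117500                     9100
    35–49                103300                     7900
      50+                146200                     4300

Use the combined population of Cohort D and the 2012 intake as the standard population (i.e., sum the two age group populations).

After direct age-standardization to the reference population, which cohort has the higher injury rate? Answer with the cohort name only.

2012 intake

Combined standard total = 632900; weights = 0.0890, 0.1578, 0.1397, 0.2000, 0.1757, 0.2378.
Cohort D: 0.0890×51.7 + 0.1578×76.0 + 0.1397×45.4 + 0.2000×62.5 + 0.1757×47.7 + 0.2378×81.1 = 63.1044 per 100000.
The 2012 intake: 0.0890×51.3 + 0.1578×65.1 + 0.1397×41.9 + 0.2000×70.1 + 0.1757×64.1 + 0.2378×86.2 = 66.4739 per 100000.
The crude rates (63.31 vs 62.49) would put Cohort D higher, but that reflects its age composition; once standardized to a common age structure, the 2012 intake has the higher underlying rate.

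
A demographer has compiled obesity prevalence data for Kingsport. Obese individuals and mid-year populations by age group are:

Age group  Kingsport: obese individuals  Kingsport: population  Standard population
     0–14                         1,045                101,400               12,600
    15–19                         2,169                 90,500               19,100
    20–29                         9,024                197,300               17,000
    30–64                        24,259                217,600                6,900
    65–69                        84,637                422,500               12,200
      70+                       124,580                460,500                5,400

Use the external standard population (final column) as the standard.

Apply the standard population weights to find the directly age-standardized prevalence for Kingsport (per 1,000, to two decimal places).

Age-specific rates per 1,000 for Kingsport: 10.306, 23.967, 45.737, 111.484, 200.324, 270.532.
Standard total = 73,200; weights = 0.1721, 0.2609, 0.2322, 0.0943, 0.1667, 0.0738.
Standardized rate: 0.1721×10.306 + 0.2609×23.967 + 0.2322×45.737 + 0.0943×111.484 + 0.1667×200.324 + 0.0738×270.532 = 82.5031 per 1,000.

82.50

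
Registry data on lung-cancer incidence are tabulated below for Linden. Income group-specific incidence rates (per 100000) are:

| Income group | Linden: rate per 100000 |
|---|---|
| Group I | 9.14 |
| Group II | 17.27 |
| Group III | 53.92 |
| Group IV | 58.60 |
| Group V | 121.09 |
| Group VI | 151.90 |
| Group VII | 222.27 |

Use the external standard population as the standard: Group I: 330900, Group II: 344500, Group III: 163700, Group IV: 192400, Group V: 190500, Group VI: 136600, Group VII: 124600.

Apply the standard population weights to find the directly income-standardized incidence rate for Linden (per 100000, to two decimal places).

67.82

Standard total = 1483200; weights = 0.2231, 0.2323, 0.1104, 0.1297, 0.1284, 0.0921, 0.0840.
Standardized rate: 0.2231×9.14 + 0.2323×17.27 + 0.1104×53.92 + 0.1297×58.60 + 0.1284×121.09 + 0.0921×151.90 + 0.0840×222.27 = 67.8178 per 100000.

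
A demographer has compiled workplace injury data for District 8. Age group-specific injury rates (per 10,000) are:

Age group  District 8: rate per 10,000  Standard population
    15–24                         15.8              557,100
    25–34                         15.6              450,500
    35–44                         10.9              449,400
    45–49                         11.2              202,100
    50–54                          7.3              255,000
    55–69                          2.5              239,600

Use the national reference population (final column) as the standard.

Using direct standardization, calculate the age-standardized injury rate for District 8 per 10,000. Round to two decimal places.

11.82

Standard total = 2,153,700; weights = 0.2587, 0.2092, 0.2087, 0.0938, 0.1184, 0.1113.
Standardized rate: 0.2587×15.8 + 0.2092×15.6 + 0.2087×10.9 + 0.0938×11.2 + 0.1184×7.3 + 0.1113×2.5 = 11.8180 per 10,000.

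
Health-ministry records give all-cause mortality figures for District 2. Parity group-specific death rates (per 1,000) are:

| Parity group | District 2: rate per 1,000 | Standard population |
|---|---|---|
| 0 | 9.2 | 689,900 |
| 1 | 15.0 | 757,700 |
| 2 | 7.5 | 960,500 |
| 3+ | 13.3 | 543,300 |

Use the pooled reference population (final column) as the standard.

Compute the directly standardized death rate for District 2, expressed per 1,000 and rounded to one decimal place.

Standard total = 2,951,400; weights = 0.2338, 0.2567, 0.3254, 0.1841.
Standardized rate: 0.2338×9.2 + 0.2567×15.0 + 0.3254×7.5 + 0.1841×13.3 = 10.8905 per 1,000.

10.9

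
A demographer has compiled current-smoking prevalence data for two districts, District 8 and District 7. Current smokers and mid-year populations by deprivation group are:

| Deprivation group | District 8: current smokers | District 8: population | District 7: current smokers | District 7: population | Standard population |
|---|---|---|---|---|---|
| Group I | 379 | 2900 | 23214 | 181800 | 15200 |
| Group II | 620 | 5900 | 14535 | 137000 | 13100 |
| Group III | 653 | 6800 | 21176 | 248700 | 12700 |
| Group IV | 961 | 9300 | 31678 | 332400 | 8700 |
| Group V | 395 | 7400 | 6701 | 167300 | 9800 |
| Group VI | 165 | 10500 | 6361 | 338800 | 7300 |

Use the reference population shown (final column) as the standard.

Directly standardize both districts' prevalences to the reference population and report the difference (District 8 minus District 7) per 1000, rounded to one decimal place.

Deprivation-specific rates per 1000 for District 8: 130.690, 105.085, 96.029, 103.333, 53.378, 15.714.
For District 7: 127.690, 106.095, 85.147, 95.301, 40.054, 18.775.
Standard total = 66800; weights = 0.2275, 0.1961, 0.1901, 0.1302, 0.1467, 0.1093.
District 8: 0.2275×130.690 + 0.1961×105.085 + 0.1901×96.029 + 0.1302×103.333 + 0.1467×53.378 + 0.1093×15.714 = 91.6091 per 1000.
District 7: 0.2275×127.690 + 0.1961×106.095 + 0.1901×85.147 + 0.1302×95.301 + 0.1467×40.054 + 0.1093×18.775 = 86.3891 per 1000.
Difference = 91.6091 − 86.3891 = 5.2200.

5.2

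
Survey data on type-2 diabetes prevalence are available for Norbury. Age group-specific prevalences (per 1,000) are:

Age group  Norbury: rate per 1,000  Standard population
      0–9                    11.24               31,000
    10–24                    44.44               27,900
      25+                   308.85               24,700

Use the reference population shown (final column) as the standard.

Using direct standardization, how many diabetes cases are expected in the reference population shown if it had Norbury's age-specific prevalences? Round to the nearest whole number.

9217

Expected diabetes cases = Σ (standard pop × age-specific rate ÷ 1,000)
= 31,000×11.24/1,000 + 27,900×44.44/1,000 + 24,700×308.85/1,000
= 348.44 + 1239.88 + 7628.60 = 9216.91.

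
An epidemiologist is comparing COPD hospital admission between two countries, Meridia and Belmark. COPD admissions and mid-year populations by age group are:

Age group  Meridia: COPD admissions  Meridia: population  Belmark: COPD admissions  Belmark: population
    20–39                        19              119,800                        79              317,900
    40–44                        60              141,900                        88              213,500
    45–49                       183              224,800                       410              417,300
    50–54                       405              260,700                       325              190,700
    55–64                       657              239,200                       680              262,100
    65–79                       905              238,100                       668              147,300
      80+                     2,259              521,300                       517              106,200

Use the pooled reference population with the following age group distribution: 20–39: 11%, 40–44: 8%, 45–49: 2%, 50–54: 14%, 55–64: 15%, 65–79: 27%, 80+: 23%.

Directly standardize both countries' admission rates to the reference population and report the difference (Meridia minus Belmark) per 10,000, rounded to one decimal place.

-3.3

Age-specific rates per 10,000 for Meridia: 1.59, 4.23, 8.14, 15.54, 27.47, 38.01, 43.33.
For Belmark: 2.49, 4.12, 9.83, 17.04, 25.94, 45.35, 48.68.
Standard weights: 0.11, 0.08, 0.02, 0.14, 0.15, 0.27, 0.23.
Meridia: 0.1100×1.59 + 0.0800×4.23 + 0.0200×8.14 + 0.1400×15.54 + 0.1500×27.47 + 0.2700×38.01 + 0.2300×43.33 = 27.1997 per 10,000.
Belmark: 0.1100×2.49 + 0.0800×4.12 + 0.0200×9.83 + 0.1400×17.04 + 0.1500×25.94 + 0.2700×45.35 + 0.2300×48.68 = 30.5184 per 10,000.
Difference = 27.1997 − 30.5184 = -3.3186.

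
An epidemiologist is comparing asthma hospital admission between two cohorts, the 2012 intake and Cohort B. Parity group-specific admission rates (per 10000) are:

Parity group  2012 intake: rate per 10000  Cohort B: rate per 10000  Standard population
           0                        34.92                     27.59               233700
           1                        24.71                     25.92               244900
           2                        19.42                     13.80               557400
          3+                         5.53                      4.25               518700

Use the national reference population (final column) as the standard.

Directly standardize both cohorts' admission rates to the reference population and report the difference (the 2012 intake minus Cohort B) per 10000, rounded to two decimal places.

3.35

Standard total = 1554700; weights = 0.1503, 0.1575, 0.3585, 0.3336.
The 2012 intake: 0.1503×34.92 + 0.1575×24.71 + 0.3585×19.42 + 0.3336×5.53 = 17.9491 per 10000.
Cohort B: 0.1503×27.59 + 0.1575×25.92 + 0.3585×13.80 + 0.3336×4.25 = 14.5959 per 10000.
Difference = 17.9491 − 14.5959 = 3.3532.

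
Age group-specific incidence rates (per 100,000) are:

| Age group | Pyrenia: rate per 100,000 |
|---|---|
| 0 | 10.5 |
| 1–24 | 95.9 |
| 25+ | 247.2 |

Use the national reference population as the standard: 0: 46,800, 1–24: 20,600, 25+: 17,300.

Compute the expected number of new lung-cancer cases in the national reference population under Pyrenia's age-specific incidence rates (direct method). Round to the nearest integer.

Expected new lung-cancer cases = Σ (standard pop × age-specific rate ÷ 100,000)
= 46,800×10.5/100,000 + 20,600×95.9/100,000 + 17,300×247.2/100,000
= 4.91 + 19.76 + 42.77 = 67.44.

67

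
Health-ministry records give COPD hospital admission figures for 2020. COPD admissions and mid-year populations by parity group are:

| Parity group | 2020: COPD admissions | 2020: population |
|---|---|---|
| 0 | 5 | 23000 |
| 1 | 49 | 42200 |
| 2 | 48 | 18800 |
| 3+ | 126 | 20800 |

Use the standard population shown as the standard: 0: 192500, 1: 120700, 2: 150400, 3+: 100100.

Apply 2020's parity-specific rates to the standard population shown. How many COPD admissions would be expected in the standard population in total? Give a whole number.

1172

Parity-specific rates per 10000 for 2020: 2.17, 11.61, 25.53, 60.58.
Expected COPD admissions = Σ (standard pop × parity-specific rate ÷ 10000)
= 192500×2.17/10000 + 120700×11.61/10000 + 150400×25.53/10000 + 100100×60.58/10000
= 41.85 + 140.15 + 384.00 + 606.38 = 1172.37.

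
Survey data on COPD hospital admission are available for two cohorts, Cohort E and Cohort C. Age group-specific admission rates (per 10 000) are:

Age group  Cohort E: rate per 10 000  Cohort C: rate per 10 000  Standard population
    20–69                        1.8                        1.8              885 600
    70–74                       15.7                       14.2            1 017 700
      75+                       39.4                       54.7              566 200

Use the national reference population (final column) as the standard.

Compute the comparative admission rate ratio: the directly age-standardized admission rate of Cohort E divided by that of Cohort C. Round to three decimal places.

0.848

Standard total = 2 469 500; weights = 0.3586, 0.4121, 0.2293.
Cohort E: 0.3586×1.8 + 0.4121×15.7 + 0.2293×39.4 = 16.1491 per 10 000.
Cohort C: 0.3586×1.8 + 0.4121×14.2 + 0.2293×54.7 = 19.0389 per 10 000.
Ratio = 16.1491 ÷ 19.0389 = 0.84822.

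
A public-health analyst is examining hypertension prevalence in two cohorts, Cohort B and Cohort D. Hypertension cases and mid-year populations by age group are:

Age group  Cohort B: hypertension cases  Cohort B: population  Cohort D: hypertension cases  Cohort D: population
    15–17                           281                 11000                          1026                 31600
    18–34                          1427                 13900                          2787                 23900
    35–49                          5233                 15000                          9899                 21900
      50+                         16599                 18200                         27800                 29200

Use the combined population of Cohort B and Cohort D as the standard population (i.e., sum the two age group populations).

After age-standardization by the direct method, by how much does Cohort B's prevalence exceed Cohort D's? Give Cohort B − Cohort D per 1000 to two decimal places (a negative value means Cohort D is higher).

Age-specific rates per 1000 for Cohort B: 25.545, 102.662, 348.867, 912.033.
For Cohort D: 32.468, 116.611, 452.009, 952.055.
Combined standard total = 164700; weights = 0.2587, 0.2295, 0.2240, 0.2878.
Cohort B: 0.2587×25.545 + 0.2295×102.662 + 0.2240×348.867 + 0.2878×912.033 = 370.8099 per 1000.
Cohort D: 0.2587×32.468 + 0.2295×116.611 + 0.2240×452.009 + 0.2878×952.055 = 410.4285 per 1000.
Difference = 370.8099 − 410.4285 = -39.6186.

-39.62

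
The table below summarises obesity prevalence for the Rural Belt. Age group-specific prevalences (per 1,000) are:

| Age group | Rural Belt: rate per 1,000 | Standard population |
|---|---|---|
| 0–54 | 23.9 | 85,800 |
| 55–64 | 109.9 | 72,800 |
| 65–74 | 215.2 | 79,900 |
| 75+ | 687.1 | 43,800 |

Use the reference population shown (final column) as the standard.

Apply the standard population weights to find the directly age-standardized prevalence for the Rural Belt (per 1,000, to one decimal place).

Standard total = 282,300; weights = 0.3039, 0.2579, 0.2830, 0.1552.
Standardized rate: 0.3039×23.9 + 0.2579×109.9 + 0.2830×215.2 + 0.1552×687.1 = 203.1201 per 1,000.

203.1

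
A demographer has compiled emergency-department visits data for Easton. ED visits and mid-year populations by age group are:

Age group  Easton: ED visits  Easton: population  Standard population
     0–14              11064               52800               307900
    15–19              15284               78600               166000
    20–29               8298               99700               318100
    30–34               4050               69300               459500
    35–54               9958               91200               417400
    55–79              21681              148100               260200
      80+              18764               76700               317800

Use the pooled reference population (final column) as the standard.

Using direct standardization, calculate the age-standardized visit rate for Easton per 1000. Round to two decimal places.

Age-specific rates per 1000 for Easton: 209.545, 194.453, 83.230, 58.442, 109.189, 146.394, 244.641.
Standard total = 2246900; weights = 0.1370, 0.0739, 0.1416, 0.2045, 0.1858, 0.1158, 0.1414.
Standardized rate: 0.1370×209.545 + 0.0739×194.453 + 0.1416×83.230 + 0.2045×58.442 + 0.1858×109.189 + 0.1158×146.394 + 0.1414×244.641 = 138.6540 per 1000.

138.65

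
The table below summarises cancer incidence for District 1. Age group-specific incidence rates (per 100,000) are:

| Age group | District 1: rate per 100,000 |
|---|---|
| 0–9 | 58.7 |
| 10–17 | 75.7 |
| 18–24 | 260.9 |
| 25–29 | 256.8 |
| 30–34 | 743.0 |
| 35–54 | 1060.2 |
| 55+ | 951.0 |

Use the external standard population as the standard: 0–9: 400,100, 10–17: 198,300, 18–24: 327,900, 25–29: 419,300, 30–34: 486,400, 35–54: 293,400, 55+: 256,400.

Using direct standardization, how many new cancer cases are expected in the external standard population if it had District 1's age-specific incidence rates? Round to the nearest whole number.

Expected new cancer cases = Σ (standard pop × age-specific rate ÷ 100,000)
= 400,100×58.7/100,000 + 198,300×75.7/100,000 + 327,900×260.9/100,000 + 419,300×256.8/100,000 + 486,400×743.0/100,000 + 293,400×1060.2/100,000 + 256,400×951.0/100,000
= 234.86 + 150.11 + 855.49 + 1076.76 + 3613.95 + 3110.63 + 2438.36 = 11480.17.

11480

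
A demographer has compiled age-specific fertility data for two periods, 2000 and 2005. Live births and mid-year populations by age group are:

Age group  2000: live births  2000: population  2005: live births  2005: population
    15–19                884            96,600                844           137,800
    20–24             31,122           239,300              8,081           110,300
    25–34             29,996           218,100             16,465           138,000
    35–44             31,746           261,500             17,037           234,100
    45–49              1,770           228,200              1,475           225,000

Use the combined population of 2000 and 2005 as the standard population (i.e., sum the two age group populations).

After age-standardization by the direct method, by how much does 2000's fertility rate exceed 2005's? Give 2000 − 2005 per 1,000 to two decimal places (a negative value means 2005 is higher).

Age-specific rates per 1,000 for 2000: 9.151, 130.054, 137.533, 121.400, 7.756.
For 2005: 6.125, 73.264, 119.312, 72.777, 6.556.
Combined standard total = 1,888,900; weights = 0.1241, 0.1851, 0.1885, 0.2624, 0.2399.
2000: 0.1241×9.151 + 0.1851×130.054 + 0.1885×137.533 + 0.2624×121.400 + 0.2399×7.756 = 84.8475 per 1,000.
2005: 0.1241×6.125 + 0.1851×73.264 + 0.1885×119.312 + 0.2624×72.777 + 0.2399×6.556 = 57.4803 per 1,000.
Difference = 84.8475 − 57.4803 = 27.3672.

27.37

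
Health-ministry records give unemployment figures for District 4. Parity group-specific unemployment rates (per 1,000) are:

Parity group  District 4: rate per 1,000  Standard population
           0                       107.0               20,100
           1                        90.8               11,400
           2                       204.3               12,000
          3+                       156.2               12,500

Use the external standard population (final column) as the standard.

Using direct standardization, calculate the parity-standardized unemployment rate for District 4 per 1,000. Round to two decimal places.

Standard total = 56,000; weights = 0.3589, 0.2036, 0.2143, 0.2232.
Standardized rate: 0.3589×107.0 + 0.2036×90.8 + 0.2143×204.3 + 0.2232×156.2 = 135.5343 per 1,000.

135.53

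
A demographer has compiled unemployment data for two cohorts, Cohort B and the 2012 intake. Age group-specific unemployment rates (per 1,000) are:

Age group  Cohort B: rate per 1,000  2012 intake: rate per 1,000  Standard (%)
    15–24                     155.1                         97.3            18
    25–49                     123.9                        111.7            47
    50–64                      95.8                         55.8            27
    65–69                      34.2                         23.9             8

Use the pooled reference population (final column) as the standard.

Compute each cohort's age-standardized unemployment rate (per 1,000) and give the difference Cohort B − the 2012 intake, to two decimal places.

27.76

Standard weights: 0.18, 0.47, 0.27, 0.08.
Cohort B: 0.1800×155.1 + 0.4700×123.9 + 0.2700×95.8 + 0.0800×34.2 = 114.7530 per 1,000.
The 2012 intake: 0.1800×97.3 + 0.4700×111.7 + 0.2700×55.8 + 0.0800×23.9 = 86.9910 per 1,000.
Difference = 114.7530 − 86.9910 = 27.7620.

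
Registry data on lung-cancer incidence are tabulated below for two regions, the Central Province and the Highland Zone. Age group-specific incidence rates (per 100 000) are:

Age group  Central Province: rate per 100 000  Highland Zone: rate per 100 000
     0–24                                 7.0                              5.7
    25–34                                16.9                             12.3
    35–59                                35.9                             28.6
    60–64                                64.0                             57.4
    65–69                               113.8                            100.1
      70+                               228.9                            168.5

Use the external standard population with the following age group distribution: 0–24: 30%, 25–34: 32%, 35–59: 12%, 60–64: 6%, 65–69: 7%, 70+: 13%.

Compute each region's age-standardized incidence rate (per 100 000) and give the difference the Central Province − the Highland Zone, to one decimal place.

Standard weights: 0.30, 0.32, 0.12, 0.06, 0.07, 0.13.
The Central Province: 0.3000×7.0 + 0.3200×16.9 + 0.1200×35.9 + 0.0600×64.0 + 0.0700×113.8 + 0.1300×228.9 = 53.3790 per 100 000.
The Highland Zone: 0.3000×5.7 + 0.3200×12.3 + 0.1200×28.6 + 0.0600×57.4 + 0.0700×100.1 + 0.1300×168.5 = 41.4340 per 100 000.
Difference = 53.3790 − 41.4340 = 11.9450.

11.9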